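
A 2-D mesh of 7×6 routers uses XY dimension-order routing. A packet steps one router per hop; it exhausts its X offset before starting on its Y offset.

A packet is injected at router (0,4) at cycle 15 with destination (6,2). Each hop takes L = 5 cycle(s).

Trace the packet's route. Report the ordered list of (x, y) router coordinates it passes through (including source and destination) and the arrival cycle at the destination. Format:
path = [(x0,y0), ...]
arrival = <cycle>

path = [(0,4), (1,4), (2,4), (3,4), (4,4), (5,4), (6,4), (6,3), (6,2)]
arrival = 55

hop 0: (0,4) @ cyc 15
hop 1: (1,4) @ cyc 20  [E]
hop 2: (2,4) @ cyc 25  [E]
hop 3: (3,4) @ cyc 30  [E]
hop 4: (4,4) @ cyc 35  [E]
hop 5: (5,4) @ cyc 40  [E]
hop 6: (6,4) @ cyc 45  [E]
hop 7: (6,3) @ cyc 50  [S]
hop 8: (6,2) @ cyc 55  [S]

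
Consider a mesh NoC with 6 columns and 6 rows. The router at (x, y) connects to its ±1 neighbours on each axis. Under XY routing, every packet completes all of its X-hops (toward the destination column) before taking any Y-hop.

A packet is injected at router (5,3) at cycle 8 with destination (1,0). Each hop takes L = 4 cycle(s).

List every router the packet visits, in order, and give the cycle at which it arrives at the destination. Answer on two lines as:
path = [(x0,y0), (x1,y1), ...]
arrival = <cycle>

src (5,3)  cyc=8
W→(4,3)  cyc=12
W→(3,3)  cyc=16
W→(2,3)  cyc=20
W→(1,3)  cyc=24
S→(1,2)  cyc=28
S→(1,1)  cyc=32
S→(1,0)  cyc=36

path = [(5,3), (4,3), (3,3), (2,3), (1,3), (1,2), (1,1), (1,0)]
arrival = 36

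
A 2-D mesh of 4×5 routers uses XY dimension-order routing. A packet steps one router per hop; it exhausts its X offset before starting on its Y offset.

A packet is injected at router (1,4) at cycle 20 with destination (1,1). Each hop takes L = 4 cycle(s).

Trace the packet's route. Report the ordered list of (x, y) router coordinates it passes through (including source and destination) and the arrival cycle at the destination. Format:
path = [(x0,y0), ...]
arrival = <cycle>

path = [(1,4), (1,3), (1,2), (1,1)]
arrival = 32

src (1,4)  cyc=20
S→(1,3)  cyc=24
S→(1,2)  cyc=28
S→(1,1)  cyc=32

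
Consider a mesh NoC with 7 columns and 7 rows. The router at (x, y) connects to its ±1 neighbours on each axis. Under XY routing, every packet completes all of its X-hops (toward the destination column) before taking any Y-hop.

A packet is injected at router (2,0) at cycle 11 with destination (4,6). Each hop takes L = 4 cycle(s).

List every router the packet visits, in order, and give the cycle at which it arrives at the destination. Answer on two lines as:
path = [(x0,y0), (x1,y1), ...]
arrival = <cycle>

path = [(2,0), (3,0), (4,0), (4,1), (4,2), (4,3), (4,4), (4,5), (4,6)]
arrival = 43

#0 — 2,0 | c11
#1 — 3,0 | c15 | E
#2 — 4,0 | c19 | E
#3 — 4,1 | c23 | N
#4 — 4,2 | c27 | N
#5 — 4,3 | c31 | N
#6 — 4,4 | c35 | N
#7 — 4,5 | c39 | N
#8 — 4,6 | c43 | N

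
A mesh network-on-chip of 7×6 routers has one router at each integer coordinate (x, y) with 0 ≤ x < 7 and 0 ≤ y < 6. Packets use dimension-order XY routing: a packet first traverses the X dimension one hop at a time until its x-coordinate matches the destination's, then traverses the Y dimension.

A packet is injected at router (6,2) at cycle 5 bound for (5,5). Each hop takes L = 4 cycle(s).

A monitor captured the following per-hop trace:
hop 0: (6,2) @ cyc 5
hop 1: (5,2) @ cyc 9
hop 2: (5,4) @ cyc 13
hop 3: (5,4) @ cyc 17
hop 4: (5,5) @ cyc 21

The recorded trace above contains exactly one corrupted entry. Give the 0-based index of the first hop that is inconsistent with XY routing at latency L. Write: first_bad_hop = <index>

[1] (-1,+0) / 4c ⇒ ok
[2] (+0,+2) / 4c ⇒ BAD: non-unit step

first_bad_hop = 2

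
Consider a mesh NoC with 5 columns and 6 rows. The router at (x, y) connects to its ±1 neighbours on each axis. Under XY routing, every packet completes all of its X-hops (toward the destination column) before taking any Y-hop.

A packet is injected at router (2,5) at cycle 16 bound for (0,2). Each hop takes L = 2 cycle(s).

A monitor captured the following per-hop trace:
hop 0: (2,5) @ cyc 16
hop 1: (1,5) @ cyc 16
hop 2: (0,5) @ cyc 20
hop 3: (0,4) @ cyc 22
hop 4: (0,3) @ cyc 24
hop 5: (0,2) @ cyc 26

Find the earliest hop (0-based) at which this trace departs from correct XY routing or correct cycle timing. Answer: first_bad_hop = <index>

hop 1: step (-1,+0), +0 cyc — BAD: Δcyc=0≠L

first_bad_hop = 1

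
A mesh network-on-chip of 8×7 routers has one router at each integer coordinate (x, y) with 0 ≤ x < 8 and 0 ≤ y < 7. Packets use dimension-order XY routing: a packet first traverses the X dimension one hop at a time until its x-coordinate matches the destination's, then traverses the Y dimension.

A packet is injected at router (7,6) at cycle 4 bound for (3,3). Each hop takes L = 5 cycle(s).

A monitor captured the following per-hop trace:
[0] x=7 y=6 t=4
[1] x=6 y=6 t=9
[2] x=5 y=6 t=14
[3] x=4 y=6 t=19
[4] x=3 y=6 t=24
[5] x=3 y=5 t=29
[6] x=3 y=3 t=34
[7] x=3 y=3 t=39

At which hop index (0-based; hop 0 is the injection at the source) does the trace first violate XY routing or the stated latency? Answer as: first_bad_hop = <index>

first_bad_hop = 6

  1: Δx=-1 Δy=+0 Δt=5 [ok]
  2: Δx=-1 Δy=+0 Δt=5 [ok]
  3: Δx=-1 Δy=+0 Δt=5 [ok]
  4: Δx=-1 Δy=+0 Δt=5 [ok]
  5: Δx=+0 Δy=-1 Δt=5 [ok]
  6: Δx=+0 Δy=-2 Δt=5 [BAD: non-unit step]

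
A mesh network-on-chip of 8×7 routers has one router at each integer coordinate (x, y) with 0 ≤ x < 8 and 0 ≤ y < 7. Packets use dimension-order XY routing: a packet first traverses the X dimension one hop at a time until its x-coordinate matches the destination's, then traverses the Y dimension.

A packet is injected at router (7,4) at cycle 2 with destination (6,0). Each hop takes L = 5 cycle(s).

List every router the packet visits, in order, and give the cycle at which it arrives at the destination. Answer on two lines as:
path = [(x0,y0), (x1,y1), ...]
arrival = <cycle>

path = [(7,4), (6,4), (6,3), (6,2), (6,1), (6,0)]
arrival = 27

#0 — 7,4 | c2
#1 — 6,4 | c7 | W
#2 — 6,3 | c12 | S
#3 — 6,2 | c17 | S
#4 — 6,1 | c22 | S
#5 — 6,0 | c27 | S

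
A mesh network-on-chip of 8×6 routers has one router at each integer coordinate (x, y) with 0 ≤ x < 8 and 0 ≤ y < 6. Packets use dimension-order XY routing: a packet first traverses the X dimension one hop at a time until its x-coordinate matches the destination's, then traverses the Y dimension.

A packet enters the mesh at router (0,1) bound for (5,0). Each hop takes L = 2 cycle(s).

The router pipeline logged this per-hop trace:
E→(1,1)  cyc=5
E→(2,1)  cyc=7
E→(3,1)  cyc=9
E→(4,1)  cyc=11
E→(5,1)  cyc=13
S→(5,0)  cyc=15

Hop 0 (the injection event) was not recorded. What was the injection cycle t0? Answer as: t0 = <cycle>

At hop 1 the cycle is 5; in general cyc_k = t0 + kL.
t0 = cyc[1] − L = 5 − 2 = 3.

t0 = 3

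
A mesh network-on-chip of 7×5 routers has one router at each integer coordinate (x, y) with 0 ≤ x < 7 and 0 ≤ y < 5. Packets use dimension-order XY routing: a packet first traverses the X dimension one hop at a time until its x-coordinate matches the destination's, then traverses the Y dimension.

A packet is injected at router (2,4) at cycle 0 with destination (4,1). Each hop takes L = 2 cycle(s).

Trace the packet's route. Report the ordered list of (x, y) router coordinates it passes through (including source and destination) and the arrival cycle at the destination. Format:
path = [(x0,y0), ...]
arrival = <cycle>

path = [(2,4), (3,4), (4,4), (4,3), (4,2), (4,1)]
arrival = 10

[0] x=2 y=4 t=0
[1] x=3 y=4 t=2 →E
[2] x=4 y=4 t=4 →E
[3] x=4 y=3 t=6 →S
[4] x=4 y=2 t=8 →S
[5] x=4 y=1 t=10 →S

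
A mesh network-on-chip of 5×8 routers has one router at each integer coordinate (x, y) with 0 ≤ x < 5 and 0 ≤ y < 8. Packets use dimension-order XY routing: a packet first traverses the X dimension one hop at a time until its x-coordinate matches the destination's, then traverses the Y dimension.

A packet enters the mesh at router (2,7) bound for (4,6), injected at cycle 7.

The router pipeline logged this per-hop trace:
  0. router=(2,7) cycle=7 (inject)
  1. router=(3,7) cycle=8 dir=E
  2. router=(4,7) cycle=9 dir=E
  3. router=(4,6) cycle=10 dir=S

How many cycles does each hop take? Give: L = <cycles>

L = 1

From hop 0 (7) to hop 1 (8): +1 cycles.
Per-hop latency L = Δcyc = 1.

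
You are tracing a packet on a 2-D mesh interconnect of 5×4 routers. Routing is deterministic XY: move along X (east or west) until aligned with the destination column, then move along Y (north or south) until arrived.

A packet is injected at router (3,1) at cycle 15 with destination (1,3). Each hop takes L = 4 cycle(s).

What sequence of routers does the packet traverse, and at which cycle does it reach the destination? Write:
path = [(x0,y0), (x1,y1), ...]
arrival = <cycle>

path = [(3,1), (2,1), (1,1), (1,2), (1,3)]
arrival = 31

hop 0: (3,1) @ cyc 15
hop 1: (2,1) @ cyc 19  [W]
hop 2: (1,1) @ cyc 23  [W]
hop 3: (1,2) @ cyc 27  [N]
hop 4: (1,3) @ cyc 31  [N]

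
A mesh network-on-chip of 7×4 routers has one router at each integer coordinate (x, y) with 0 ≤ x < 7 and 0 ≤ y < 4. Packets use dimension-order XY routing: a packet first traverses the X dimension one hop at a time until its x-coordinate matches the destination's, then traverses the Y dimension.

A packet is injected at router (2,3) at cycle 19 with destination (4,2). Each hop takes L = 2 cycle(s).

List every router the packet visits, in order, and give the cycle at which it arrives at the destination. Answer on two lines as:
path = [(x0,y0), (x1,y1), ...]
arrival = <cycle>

src (2,3)  cyc=19
E→(3,3)  cyc=21
E→(4,3)  cyc=23
S→(4,2)  cyc=25

path = [(2,3), (3,3), (4,3), (4,2)]
arrival = 25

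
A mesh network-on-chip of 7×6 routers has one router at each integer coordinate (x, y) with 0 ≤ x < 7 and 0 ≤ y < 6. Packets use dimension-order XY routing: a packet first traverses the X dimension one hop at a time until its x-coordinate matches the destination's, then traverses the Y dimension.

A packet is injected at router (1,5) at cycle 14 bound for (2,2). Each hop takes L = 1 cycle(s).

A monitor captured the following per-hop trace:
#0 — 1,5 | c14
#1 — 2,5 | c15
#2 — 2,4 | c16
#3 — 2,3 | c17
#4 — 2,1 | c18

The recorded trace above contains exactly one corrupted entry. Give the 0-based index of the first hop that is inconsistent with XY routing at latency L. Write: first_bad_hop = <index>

check 1→ d=(1,0) cyc+1: ok
check 2→ d=(0,-1) cyc+1: ok
check 3→ d=(0,-1) cyc+1: ok
check 4→ d=(0,-2) cyc+1: BAD: non-unit step

first_bad_hop = 4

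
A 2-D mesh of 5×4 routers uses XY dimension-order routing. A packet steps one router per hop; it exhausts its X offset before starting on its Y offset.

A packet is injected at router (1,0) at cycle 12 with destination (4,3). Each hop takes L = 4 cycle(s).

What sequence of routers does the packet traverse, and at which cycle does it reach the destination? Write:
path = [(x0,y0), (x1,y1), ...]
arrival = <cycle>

src (1,0)  cyc=12
E→(2,0)  cyc=16
E→(3,0)  cyc=20
E→(4,0)  cyc=24
N→(4,1)  cyc=28
N→(4,2)  cyc=32
N→(4,3)  cyc=36

path = [(1,0), (2,0), (3,0), (4,0), (4,1), (4,2), (4,3)]
arrival = 36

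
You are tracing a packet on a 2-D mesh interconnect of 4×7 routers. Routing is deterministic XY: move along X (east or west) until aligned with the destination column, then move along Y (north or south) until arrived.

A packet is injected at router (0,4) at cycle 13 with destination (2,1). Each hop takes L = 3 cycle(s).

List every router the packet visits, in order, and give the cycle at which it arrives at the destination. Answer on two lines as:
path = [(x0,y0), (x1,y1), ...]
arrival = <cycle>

hop 0: (0,4) @ cyc 13
hop 1: (1,4) @ cyc 16  [E]
hop 2: (2,4) @ cyc 19  [E]
hop 3: (2,3) @ cyc 22  [S]
hop 4: (2,2) @ cyc 25  [S]
hop 5: (2,1) @ cyc 28  [S]

path = [(0,4), (1,4), (2,4), (2,3), (2,2), (2,1)]
arrival = 28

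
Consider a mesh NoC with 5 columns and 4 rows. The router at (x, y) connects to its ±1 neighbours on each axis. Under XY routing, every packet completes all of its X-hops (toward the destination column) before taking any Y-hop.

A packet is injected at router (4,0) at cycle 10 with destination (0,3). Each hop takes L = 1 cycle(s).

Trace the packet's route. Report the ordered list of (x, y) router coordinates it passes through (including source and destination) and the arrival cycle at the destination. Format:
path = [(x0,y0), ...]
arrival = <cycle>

hop 0: (4,0) @ cyc 10
hop 1: (3,0) @ cyc 11  [W]
hop 2: (2,0) @ cyc 12  [W]
hop 3: (1,0) @ cyc 13  [W]
hop 4: (0,0) @ cyc 14  [W]
hop 5: (0,1) @ cyc 15  [N]
hop 6: (0,2) @ cyc 16  [N]
hop 7: (0,3) @ cyc 17  [N]

path = [(4,0), (3,0), (2,0), (1,0), (0,0), (0,1), (0,2), (0,3)]
arrival = 17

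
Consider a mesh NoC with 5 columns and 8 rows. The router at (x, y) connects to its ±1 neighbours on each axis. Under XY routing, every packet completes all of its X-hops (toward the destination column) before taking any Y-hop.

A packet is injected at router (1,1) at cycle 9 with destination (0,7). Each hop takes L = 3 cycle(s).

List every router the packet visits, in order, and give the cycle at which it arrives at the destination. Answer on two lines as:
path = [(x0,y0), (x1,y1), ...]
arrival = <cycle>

path = [(1,1), (0,1), (0,2), (0,3), (0,4), (0,5), (0,6), (0,7)]
arrival = 30

  0. router=(1,1) cycle=9 (inject)
  1. router=(0,1) cycle=12 dir=W
  2. router=(0,2) cycle=15 dir=N
  3. router=(0,3) cycle=18 dir=N
  4. router=(0,4) cycle=21 dir=N
  5. router=(0,5) cycle=24 dir=N
  6. router=(0,6) cycle=27 dir=N
  7. router=(0,7) cycle=30 dir=N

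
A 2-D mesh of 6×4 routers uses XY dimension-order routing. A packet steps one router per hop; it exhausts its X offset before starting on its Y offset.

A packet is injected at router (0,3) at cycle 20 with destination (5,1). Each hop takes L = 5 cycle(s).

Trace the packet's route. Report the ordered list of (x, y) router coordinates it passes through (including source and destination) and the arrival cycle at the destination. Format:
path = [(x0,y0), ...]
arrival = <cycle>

hop 0: (0,3) @ cyc 20
hop 1: (1,3) @ cyc 25  [E]
hop 2: (2,3) @ cyc 30  [E]
hop 3: (3,3) @ cyc 35  [E]
hop 4: (4,3) @ cyc 40  [E]
hop 5: (5,3) @ cyc 45  [E]
hop 6: (5,2) @ cyc 50  [S]
hop 7: (5,1) @ cyc 55  [S]

path = [(0,3), (1,3), (2,3), (3,3), (4,3), (5,3), (5,2), (5,1)]
arrival = 55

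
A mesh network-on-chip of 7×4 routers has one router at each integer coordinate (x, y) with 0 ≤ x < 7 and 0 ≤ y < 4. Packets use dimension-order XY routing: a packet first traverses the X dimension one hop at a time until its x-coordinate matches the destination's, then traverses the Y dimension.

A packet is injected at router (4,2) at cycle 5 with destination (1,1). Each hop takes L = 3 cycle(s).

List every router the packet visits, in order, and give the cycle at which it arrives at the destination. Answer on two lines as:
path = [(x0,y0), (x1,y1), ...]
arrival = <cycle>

src (4,2)  cyc=5
W→(3,2)  cyc=8
W→(2,2)  cyc=11
W→(1,2)  cyc=14
S→(1,1)  cyc=17

path = [(4,2), (3,2), (2,2), (1,2), (1,1)]
arrival = 17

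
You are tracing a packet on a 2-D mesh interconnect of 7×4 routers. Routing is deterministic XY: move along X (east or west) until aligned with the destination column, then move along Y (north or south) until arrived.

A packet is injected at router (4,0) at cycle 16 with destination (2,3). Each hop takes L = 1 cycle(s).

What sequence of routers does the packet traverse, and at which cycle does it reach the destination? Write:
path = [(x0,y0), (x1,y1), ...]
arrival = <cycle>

path = [(4,0), (3,0), (2,0), (2,1), (2,2), (2,3)]
arrival = 21

src (4,0)  cyc=16
W→(3,0)  cyc=17
W→(2,0)  cyc=18
N→(2,1)  cyc=19
N→(2,2)  cyc=20
N→(2,3)  cyc=21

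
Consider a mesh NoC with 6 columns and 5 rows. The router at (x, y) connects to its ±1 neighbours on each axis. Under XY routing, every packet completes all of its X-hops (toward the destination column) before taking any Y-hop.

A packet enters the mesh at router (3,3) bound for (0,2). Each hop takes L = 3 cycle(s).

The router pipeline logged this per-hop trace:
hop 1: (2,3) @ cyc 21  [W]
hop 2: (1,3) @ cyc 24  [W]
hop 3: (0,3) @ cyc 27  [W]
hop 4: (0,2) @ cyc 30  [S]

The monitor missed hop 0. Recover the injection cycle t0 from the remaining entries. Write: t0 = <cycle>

t0 = 18

At hop 1 the cycle is 21; in general cyc_k = t0 + kL.
t0 = cyc[1] − L = 21 − 3 = 18.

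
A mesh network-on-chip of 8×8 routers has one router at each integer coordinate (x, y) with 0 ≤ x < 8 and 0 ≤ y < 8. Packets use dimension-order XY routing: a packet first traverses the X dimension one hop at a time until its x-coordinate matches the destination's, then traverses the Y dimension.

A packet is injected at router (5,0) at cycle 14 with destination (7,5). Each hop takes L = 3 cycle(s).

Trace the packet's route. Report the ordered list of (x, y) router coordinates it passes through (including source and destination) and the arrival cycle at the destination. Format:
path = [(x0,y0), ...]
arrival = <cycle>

hop 0: (5,0) @ cyc 14
hop 1: (6,0) @ cyc 17  [E]
hop 2: (7,0) @ cyc 20  [E]
hop 3: (7,1) @ cyc 23  [N]
hop 4: (7,2) @ cyc 26  [N]
hop 5: (7,3) @ cyc 29  [N]
hop 6: (7,4) @ cyc 32  [N]
hop 7: (7,5) @ cyc 35  [N]

path = [(5,0), (6,0), (7,0), (7,1), (7,2), (7,3), (7,4), (7,5)]
arrival = 35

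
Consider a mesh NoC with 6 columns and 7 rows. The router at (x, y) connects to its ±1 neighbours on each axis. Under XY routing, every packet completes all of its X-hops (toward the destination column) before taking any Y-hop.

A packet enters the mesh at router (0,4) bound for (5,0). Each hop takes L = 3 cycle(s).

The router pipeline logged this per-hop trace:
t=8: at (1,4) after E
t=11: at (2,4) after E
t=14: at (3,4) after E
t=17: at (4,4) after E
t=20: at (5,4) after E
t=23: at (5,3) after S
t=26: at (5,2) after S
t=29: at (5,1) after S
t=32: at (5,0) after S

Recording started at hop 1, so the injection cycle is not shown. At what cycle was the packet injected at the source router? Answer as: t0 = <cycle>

t0 = 5

Hop 1 reached at cycle 8; hop k is at t0 + k·L.
Therefore t0 = 8 − L = 5.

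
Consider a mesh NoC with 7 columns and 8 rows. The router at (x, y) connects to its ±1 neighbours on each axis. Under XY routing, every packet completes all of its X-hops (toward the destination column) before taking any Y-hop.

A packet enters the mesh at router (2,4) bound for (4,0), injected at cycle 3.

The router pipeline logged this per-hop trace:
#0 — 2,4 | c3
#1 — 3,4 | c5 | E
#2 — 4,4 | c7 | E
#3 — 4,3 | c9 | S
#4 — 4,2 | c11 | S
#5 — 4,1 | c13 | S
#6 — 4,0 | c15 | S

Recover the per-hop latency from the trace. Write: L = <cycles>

From hop 0 (3) to hop 1 (5): +2 cycles.
Per-hop latency L = Δcyc = 2.

L = 2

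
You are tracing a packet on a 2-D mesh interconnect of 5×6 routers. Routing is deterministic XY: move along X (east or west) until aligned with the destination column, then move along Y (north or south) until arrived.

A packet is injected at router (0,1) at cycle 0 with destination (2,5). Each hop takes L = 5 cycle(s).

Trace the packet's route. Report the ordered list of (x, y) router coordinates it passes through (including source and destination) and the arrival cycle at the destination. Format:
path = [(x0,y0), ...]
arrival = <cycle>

  0. router=(0,1) cycle=0 (inject)
  1. router=(1,1) cycle=5 dir=E
  2. router=(2,1) cycle=10 dir=E
  3. router=(2,2) cycle=15 dir=N
  4. router=(2,3) cycle=20 dir=N
  5. router=(2,4) cycle=25 dir=N
  6. router=(2,5) cycle=30 dir=N

path = [(0,1), (1,1), (2,1), (2,2), (2,3), (2,4), (2,5)]
arrival = 30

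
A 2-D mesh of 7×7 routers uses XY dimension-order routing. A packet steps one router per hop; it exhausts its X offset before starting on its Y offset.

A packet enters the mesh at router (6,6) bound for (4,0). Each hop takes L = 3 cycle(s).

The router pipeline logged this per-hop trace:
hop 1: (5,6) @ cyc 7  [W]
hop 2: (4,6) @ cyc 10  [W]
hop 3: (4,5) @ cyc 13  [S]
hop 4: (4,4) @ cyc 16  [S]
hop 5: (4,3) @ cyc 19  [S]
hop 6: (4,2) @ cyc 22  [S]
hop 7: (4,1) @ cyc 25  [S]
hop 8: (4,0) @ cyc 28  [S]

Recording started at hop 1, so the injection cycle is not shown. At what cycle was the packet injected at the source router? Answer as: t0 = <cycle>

cyc[1] = 7 and cyc[k] = t0 + k·L for every k.
Therefore t0 = 7 − L = 4.

t0 = 4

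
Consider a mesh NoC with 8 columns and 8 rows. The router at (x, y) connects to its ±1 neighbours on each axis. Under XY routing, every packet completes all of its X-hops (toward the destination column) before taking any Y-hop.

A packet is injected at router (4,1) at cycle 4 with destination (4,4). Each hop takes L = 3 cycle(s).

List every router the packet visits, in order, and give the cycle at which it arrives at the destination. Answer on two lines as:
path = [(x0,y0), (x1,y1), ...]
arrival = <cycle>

  0. router=(4,1) cycle=4 (inject)
  1. router=(4,2) cycle=7 dir=N
  2. router=(4,3) cycle=10 dir=N
  3. router=(4,4) cycle=13 dir=N

path = [(4,1), (4,2), (4,3), (4,4)]
arrival = 13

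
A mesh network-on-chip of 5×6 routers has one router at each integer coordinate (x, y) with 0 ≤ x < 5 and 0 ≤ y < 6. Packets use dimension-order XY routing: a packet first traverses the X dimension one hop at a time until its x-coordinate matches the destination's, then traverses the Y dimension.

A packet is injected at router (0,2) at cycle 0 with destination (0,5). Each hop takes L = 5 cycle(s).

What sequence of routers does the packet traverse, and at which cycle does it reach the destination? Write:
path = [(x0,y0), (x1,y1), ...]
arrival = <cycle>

path = [(0,2), (0,3), (0,4), (0,5)]
arrival = 15

hop 0: (0,2) @ cyc 0
hop 1: (0,3) @ cyc 5  [N]
hop 2: (0,4) @ cyc 10  [N]
hop 3: (0,5) @ cyc 15  [N]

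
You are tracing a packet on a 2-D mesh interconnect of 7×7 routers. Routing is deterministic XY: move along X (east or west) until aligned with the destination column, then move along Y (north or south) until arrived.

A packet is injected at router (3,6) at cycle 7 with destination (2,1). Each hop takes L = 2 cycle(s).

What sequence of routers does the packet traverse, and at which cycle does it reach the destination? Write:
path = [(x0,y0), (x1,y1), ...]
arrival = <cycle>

path = [(3,6), (2,6), (2,5), (2,4), (2,3), (2,2), (2,1)]
arrival = 19

  0. router=(3,6) cycle=7 (inject)
  1. router=(2,6) cycle=9 dir=W
  2. router=(2,5) cycle=11 dir=S
  3. router=(2,4) cycle=13 dir=S
  4. router=(2,3) cycle=15 dir=S
  5. router=(2,2) cycle=17 dir=S
  6. router=(2,1) cycle=19 dir=S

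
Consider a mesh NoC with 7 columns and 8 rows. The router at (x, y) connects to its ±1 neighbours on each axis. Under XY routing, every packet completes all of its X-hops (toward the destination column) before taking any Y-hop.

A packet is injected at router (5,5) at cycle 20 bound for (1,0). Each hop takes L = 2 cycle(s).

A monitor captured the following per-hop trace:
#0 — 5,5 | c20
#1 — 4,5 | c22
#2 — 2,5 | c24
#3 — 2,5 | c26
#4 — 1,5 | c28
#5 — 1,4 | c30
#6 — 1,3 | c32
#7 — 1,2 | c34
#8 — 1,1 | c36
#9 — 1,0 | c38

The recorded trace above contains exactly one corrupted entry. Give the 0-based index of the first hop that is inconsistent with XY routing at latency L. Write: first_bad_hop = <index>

  1: Δx=-1 Δy=+0 Δt=2 [ok]
  2: Δx=-2 Δy=+0 Δt=2 [BAD: non-unit step]

first_bad_hop = 2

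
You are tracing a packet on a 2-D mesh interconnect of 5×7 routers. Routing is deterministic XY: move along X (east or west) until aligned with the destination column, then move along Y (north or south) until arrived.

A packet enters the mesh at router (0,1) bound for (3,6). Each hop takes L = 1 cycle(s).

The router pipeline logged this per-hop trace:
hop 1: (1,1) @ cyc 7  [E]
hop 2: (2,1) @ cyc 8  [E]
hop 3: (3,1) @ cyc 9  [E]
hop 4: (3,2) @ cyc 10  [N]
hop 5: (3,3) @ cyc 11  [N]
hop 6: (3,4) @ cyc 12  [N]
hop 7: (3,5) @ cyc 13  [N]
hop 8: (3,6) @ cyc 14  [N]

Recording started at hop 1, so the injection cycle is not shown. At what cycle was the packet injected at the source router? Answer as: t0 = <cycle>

t0 = 6

Hop 1 reached at cycle 7; hop k is at t0 + k·L.
t0 = cyc[1] − L = 7 − 1 = 6.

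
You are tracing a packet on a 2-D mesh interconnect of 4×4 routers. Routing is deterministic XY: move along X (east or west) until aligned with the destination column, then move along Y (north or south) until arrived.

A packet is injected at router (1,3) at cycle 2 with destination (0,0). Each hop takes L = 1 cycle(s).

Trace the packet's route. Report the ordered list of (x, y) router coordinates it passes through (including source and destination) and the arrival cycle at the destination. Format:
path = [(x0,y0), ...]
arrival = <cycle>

path = [(1,3), (0,3), (0,2), (0,1), (0,0)]
arrival = 6

#0 — 1,3 | c2
#1 — 0,3 | c3 | W
#2 — 0,2 | c4 | S
#3 — 0,1 | c5 | S
#4 — 0,0 | c6 | S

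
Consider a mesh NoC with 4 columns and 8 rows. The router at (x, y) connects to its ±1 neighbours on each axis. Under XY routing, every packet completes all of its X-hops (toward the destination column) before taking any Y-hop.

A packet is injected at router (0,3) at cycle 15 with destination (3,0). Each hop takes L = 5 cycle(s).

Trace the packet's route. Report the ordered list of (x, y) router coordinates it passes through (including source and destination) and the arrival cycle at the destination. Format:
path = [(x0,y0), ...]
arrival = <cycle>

#0 — 0,3 | c15
#1 — 1,3 | c20 | E
#2 — 2,3 | c25 | E
#3 — 3,3 | c30 | E
#4 — 3,2 | c35 | S
#5 — 3,1 | c40 | S
#6 — 3,0 | c45 | S

path = [(0,3), (1,3), (2,3), (3,3), (3,2), (3,1), (3,0)]
arrival = 45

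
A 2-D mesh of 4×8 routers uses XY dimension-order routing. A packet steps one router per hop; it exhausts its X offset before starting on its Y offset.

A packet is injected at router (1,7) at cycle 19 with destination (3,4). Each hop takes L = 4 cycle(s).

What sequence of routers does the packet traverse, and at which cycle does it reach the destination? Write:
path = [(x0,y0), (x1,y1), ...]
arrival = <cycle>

src (1,7)  cyc=19
E→(2,7)  cyc=23
E→(3,7)  cyc=27
S→(3,6)  cyc=31
S→(3,5)  cyc=35
S→(3,4)  cyc=39

path = [(1,7), (2,7), (3,7), (3,6), (3,5), (3,4)]
arrival = 39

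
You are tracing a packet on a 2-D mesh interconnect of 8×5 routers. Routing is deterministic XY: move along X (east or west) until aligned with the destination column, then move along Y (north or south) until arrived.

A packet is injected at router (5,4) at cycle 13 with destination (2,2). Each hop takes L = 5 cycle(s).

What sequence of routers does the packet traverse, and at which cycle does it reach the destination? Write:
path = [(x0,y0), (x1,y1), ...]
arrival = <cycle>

t=13: at (5,4)
t=18: at (4,4) after W
t=23: at (3,4) after W
t=28: at (2,4) after W
t=33: at (2,3) after S
t=38: at (2,2) after S

path = [(5,4), (4,4), (3,4), (2,4), (2,3), (2,2)]
arrival = 38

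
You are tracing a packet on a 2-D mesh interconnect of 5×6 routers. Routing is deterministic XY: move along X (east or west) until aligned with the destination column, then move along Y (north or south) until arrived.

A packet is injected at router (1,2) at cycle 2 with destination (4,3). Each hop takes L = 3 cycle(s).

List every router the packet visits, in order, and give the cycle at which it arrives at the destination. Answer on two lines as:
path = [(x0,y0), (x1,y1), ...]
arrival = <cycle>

path = [(1,2), (2,2), (3,2), (4,2), (4,3)]
arrival = 14

#0 — 1,2 | c2
#1 — 2,2 | c5 | E
#2 — 3,2 | c8 | E
#3 — 4,2 | c11 | E
#4 — 4,3 | c14 | N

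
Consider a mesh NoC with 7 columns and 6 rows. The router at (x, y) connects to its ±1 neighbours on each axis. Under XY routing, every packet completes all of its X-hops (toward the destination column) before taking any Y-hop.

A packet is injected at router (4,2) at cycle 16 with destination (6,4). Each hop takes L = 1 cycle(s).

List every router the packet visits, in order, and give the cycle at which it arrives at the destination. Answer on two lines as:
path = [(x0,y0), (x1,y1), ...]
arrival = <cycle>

path = [(4,2), (5,2), (6,2), (6,3), (6,4)]
arrival = 20

t=16: at (4,2)
t=17: at (5,2) after E
t=18: at (6,2) after E
t=19: at (6,3) after N
t=20: at (6,4) after N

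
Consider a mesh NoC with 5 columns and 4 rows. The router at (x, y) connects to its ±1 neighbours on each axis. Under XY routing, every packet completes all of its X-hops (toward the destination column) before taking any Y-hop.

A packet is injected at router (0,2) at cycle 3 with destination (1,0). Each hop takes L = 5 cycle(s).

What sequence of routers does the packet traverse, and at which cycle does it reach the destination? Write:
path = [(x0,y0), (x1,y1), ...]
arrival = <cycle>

src (0,2)  cyc=3
E→(1,2)  cyc=8
S→(1,1)  cyc=13
S→(1,0)  cyc=18

path = [(0,2), (1,2), (1,1), (1,0)]
arrival = 18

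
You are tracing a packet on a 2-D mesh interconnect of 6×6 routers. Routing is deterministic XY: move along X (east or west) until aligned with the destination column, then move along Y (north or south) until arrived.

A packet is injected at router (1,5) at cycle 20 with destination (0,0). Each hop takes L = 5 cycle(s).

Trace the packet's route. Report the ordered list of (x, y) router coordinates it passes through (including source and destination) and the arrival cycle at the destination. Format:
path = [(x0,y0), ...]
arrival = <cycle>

path = [(1,5), (0,5), (0,4), (0,3), (0,2), (0,1), (0,0)]
arrival = 50

#0 — 1,5 | c20
#1 — 0,5 | c25 | W
#2 — 0,4 | c30 | S
#3 — 0,3 | c35 | S
#4 — 0,2 | c40 | S
#5 — 0,1 | c45 | S
#6 — 0,0 | c50 | S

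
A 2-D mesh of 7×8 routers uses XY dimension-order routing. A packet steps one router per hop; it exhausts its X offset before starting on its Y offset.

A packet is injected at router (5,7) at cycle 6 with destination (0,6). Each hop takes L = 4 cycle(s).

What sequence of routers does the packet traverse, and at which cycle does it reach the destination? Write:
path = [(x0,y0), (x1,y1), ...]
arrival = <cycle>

path = [(5,7), (4,7), (3,7), (2,7), (1,7), (0,7), (0,6)]
arrival = 30

hop 0: (5,7) @ cyc 6
hop 1: (4,7) @ cyc 10  [W]
hop 2: (3,7) @ cyc 14  [W]
hop 3: (2,7) @ cyc 18  [W]
hop 4: (1,7) @ cyc 22  [W]
hop 5: (0,7) @ cyc 26  [W]
hop 6: (0,6) @ cyc 30  [S]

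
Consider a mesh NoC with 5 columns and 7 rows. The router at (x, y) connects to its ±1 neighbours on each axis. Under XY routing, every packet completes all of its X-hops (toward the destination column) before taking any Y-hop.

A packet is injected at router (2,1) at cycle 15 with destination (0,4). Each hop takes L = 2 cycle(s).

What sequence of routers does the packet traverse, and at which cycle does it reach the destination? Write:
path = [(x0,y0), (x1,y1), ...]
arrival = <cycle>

[0] x=2 y=1 t=15
[1] x=1 y=1 t=17 →W
[2] x=0 y=1 t=19 →W
[3] x=0 y=2 t=21 →N
[4] x=0 y=3 t=23 →N
[5] x=0 y=4 t=25 →N

path = [(2,1), (1,1), (0,1), (0,2), (0,3), (0,4)]
arrival = 25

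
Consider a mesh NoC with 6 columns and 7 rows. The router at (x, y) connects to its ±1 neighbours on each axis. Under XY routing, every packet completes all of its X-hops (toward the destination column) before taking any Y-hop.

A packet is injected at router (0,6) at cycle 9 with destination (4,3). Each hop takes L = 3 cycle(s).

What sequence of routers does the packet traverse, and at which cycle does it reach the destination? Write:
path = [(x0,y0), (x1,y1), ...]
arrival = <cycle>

path = [(0,6), (1,6), (2,6), (3,6), (4,6), (4,5), (4,4), (4,3)]
arrival = 30

#0 — 0,6 | c9
#1 — 1,6 | c12 | E
#2 — 2,6 | c15 | E
#3 — 3,6 | c18 | E
#4 — 4,6 | c21 | E
#5 — 4,5 | c24 | S
#6 — 4,4 | c27 | S
#7 — 4,3 | c30 | S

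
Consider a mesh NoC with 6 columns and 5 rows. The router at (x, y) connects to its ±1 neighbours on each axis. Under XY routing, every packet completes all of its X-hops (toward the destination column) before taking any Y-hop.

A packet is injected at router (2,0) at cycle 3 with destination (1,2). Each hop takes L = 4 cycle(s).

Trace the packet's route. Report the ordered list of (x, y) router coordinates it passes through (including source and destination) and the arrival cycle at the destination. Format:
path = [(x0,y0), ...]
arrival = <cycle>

path = [(2,0), (1,0), (1,1), (1,2)]
arrival = 15

#0 — 2,0 | c3
#1 — 1,0 | c7 | W
#2 — 1,1 | c11 | N
#3 — 1,2 | c15 | N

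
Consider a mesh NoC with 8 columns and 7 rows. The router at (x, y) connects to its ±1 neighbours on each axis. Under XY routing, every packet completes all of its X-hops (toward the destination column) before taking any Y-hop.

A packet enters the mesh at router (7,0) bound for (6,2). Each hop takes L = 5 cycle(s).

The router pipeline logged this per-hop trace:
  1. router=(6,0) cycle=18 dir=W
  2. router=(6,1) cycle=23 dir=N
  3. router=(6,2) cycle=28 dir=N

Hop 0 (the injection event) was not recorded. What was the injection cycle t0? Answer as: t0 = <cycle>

Hop 1 reached at cycle 18; hop k is at t0 + k·L.
Therefore t0 = 18 − L = 13.

t0 = 13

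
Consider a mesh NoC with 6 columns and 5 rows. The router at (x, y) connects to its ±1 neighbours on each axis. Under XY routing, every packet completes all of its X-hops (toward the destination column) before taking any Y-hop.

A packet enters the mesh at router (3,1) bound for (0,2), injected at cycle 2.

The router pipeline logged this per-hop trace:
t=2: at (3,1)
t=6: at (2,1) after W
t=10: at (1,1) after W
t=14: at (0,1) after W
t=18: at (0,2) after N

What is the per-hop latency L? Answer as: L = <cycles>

L = 4

From hop 0 (2) to hop 1 (6): +4 cycles.
That increment is L by definition: L = 4.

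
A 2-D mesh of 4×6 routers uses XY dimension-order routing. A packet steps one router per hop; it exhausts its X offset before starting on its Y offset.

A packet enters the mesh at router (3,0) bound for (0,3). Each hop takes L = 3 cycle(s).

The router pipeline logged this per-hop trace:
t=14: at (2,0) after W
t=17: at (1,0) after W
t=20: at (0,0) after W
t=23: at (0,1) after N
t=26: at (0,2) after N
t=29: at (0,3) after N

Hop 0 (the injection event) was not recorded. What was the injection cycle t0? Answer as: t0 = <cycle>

t0 = 11

At hop 1 the cycle is 14; in general cyc_k = t0 + kL.
Subtract one hop: t0 = 14 − 3 = 11.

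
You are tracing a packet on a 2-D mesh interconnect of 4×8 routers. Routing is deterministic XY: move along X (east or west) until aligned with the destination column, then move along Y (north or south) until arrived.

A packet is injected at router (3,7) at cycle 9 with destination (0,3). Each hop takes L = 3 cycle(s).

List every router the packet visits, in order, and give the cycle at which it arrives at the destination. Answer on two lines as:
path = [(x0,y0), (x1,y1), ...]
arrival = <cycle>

path = [(3,7), (2,7), (1,7), (0,7), (0,6), (0,5), (0,4), (0,3)]
arrival = 30

[0] x=3 y=7 t=9
[1] x=2 y=7 t=12 →W
[2] x=1 y=7 t=15 →W
[3] x=0 y=7 t=18 →W
[4] x=0 y=6 t=21 →S
[5] x=0 y=5 t=24 →S
[6] x=0 y=4 t=27 →S
[7] x=0 y=3 t=30 →S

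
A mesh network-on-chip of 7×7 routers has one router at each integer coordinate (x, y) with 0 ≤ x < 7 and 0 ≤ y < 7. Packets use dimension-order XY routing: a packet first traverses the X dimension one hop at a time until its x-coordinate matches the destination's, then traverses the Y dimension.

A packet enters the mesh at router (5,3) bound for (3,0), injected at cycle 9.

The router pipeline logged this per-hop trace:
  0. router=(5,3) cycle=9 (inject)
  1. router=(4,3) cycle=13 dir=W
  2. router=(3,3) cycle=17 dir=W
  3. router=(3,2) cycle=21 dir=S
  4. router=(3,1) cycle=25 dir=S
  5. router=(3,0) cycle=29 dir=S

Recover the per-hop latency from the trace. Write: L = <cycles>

Δcyc across hop 0→1: 13 − 9 = 4.
Each hop adds L, hence L = 4.

L = 4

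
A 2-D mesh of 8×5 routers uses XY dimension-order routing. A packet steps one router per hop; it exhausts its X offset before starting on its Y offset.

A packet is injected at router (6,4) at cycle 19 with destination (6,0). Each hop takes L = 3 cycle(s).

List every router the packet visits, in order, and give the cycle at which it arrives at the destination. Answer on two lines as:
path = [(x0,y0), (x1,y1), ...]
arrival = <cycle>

#0 — 6,4 | c19
#1 — 6,3 | c22 | S
#2 — 6,2 | c25 | S
#3 — 6,1 | c28 | S
#4 — 6,0 | c31 | S

path = [(6,4), (6,3), (6,2), (6,1), (6,0)]
arrival = 31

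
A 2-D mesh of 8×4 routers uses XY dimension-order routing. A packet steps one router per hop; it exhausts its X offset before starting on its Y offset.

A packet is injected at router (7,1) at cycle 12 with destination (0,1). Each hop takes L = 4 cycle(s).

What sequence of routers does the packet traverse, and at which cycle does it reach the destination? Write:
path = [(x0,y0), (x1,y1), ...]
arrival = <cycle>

path = [(7,1), (6,1), (5,1), (4,1), (3,1), (2,1), (1,1), (0,1)]
arrival = 40

src (7,1)  cyc=12
W→(6,1)  cyc=16
W→(5,1)  cyc=20
W→(4,1)  cyc=24
W→(3,1)  cyc=28
W→(2,1)  cyc=32
W→(1,1)  cyc=36
W→(0,1)  cyc=40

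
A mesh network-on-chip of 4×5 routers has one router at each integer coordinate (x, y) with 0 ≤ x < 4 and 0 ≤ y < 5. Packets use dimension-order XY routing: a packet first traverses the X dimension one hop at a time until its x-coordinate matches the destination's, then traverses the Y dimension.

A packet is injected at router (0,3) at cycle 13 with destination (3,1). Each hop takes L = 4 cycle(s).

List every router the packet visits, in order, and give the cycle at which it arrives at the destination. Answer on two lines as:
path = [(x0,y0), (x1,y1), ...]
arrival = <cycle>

#0 — 0,3 | c13
#1 — 1,3 | c17 | E
#2 — 2,3 | c21 | E
#3 — 3,3 | c25 | E
#4 — 3,2 | c29 | S
#5 — 3,1 | c33 | S

path = [(0,3), (1,3), (2,3), (3,3), (3,2), (3,1)]
arrival = 33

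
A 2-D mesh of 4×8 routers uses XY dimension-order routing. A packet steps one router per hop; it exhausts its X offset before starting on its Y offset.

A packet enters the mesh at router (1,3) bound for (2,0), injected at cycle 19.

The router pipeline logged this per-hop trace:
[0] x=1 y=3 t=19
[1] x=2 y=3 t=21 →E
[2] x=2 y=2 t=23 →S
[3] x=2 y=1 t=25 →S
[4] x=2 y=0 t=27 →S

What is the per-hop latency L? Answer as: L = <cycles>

L = 2

cyc[1] − cyc[0] = 21 − 19 = 2.
Per-hop latency L = Δcyc = 2.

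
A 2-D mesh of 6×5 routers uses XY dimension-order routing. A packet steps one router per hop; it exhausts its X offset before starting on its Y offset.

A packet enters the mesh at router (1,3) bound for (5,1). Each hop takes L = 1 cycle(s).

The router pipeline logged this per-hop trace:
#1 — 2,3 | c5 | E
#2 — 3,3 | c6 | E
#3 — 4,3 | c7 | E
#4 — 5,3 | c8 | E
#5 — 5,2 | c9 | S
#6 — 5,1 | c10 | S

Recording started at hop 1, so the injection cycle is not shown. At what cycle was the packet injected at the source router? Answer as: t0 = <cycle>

t0 = 4

At hop 1 the cycle is 5; in general cyc_k = t0 + kL.
t0 = cyc[1] − L = 5 − 1 = 4.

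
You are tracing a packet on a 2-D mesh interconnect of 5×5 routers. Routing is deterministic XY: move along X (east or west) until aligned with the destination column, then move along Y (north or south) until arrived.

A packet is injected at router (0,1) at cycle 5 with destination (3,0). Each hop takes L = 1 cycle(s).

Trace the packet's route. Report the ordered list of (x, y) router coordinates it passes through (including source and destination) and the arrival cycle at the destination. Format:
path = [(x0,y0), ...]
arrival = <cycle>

path = [(0,1), (1,1), (2,1), (3,1), (3,0)]
arrival = 9

hop 0: (0,1) @ cyc 5
hop 1: (1,1) @ cyc 6  [E]
hop 2: (2,1) @ cyc 7  [E]
hop 3: (3,1) @ cyc 8  [E]
hop 4: (3,0) @ cyc 9  [S]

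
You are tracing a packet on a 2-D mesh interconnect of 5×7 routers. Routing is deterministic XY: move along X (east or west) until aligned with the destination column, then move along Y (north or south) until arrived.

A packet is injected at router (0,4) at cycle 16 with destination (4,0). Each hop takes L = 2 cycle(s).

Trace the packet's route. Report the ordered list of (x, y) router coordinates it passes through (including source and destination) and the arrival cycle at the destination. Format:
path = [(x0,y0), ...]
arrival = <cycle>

path = [(0,4), (1,4), (2,4), (3,4), (4,4), (4,3), (4,2), (4,1), (4,0)]
arrival = 32

[0] x=0 y=4 t=16
[1] x=1 y=4 t=18 →E
[2] x=2 y=4 t=20 →E
[3] x=3 y=4 t=22 →E
[4] x=4 y=4 t=24 →E
[5] x=4 y=3 t=26 →S
[6] x=4 y=2 t=28 →S
[7] x=4 y=1 t=30 →S
[8] x=4 y=0 t=32 →S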